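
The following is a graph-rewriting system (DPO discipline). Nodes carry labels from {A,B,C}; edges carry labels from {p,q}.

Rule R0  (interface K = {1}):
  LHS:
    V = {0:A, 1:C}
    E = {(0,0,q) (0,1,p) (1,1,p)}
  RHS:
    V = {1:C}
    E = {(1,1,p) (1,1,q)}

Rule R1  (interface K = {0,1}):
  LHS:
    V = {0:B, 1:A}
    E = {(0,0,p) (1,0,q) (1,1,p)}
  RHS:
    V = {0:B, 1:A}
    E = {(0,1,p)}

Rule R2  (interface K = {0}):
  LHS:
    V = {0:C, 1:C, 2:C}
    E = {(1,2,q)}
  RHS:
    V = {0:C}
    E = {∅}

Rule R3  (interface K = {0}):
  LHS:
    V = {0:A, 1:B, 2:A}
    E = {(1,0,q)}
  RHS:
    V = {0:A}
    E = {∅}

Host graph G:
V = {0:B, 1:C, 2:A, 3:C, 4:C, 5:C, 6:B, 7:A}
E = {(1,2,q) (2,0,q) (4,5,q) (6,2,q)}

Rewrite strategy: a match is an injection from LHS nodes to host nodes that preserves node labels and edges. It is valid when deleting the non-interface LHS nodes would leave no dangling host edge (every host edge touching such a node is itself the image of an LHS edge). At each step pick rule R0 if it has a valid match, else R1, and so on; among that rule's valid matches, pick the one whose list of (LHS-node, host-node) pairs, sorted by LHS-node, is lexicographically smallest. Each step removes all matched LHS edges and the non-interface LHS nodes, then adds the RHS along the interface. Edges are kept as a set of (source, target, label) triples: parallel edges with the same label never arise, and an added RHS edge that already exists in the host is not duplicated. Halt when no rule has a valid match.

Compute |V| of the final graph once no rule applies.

Answer: 4

Steps:
initial: |V|=8 |E|=4  E = 1-q->2 2-q->0 4-q->5 6-q->2
step 1: apply R2 at {0↦1, 1↦4, 2↦5}  → |V|=6 |E|=3  E = 1-q->2 2-q->0 6-q->2
step 2: apply R3 at {0↦2, 1↦6, 2↦7}  → |V|=4 |E|=2  E = 1-q->2 2-q->0
normal form: no rule applies after step 2
NF nodes: {0:B, 1:C, 2:A, 3:C}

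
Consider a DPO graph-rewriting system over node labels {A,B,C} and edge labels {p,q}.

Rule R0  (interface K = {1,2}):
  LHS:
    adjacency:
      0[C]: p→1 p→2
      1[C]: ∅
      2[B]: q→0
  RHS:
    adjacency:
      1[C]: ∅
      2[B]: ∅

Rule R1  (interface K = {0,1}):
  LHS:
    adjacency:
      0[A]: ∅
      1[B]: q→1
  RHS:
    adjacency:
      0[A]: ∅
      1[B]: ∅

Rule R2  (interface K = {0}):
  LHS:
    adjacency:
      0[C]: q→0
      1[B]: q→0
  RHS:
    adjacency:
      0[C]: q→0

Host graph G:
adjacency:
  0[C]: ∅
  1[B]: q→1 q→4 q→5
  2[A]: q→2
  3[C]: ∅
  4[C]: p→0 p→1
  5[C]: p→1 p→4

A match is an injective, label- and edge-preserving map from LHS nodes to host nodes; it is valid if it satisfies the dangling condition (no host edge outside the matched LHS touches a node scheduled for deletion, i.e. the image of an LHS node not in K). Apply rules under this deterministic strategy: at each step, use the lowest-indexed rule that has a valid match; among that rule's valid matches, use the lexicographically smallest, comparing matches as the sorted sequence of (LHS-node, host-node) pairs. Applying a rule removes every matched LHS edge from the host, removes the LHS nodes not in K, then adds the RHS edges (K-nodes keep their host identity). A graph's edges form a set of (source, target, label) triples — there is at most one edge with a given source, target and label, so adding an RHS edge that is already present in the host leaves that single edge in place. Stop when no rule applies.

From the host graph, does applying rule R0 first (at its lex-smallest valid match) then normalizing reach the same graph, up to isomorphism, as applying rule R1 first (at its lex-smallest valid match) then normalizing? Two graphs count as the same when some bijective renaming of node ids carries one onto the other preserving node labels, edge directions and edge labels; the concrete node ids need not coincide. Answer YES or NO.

Answer: YES

Derivation:
branch R0-first: apply at {0↦5, 1↦4, 2↦1} → |E|=5, then 2 more step(s) → NF |V|=4 |E|=1 V={0:C, 1:B, 2:A, 3:C} E=2-q->2
branch R1-first: apply at {0↦2, 1↦1} → |E|=7, then 2 more step(s) → NF |V|=4 |E|=1 V={0:C, 1:B, 2:A, 3:C} E=2-q->2
graphs isomorphic (equal up to label-preserving node renaming)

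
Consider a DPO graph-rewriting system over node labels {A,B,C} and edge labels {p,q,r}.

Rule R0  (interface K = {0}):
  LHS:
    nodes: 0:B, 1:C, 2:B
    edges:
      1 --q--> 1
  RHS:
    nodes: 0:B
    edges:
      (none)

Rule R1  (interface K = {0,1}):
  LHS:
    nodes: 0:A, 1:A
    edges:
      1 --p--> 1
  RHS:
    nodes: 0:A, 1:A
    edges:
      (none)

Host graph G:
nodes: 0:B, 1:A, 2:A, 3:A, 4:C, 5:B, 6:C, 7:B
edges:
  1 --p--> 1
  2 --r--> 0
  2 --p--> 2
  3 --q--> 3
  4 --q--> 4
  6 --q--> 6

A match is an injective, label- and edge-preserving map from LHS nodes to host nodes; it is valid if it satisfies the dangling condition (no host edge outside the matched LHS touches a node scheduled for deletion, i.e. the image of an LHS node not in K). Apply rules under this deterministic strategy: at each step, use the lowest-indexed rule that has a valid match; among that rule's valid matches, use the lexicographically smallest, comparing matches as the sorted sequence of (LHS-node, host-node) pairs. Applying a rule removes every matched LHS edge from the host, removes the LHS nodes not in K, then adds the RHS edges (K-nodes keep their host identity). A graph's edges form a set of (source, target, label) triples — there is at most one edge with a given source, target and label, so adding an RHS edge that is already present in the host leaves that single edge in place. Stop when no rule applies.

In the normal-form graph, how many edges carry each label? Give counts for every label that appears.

Answer: q:1 r:1

Derivation:
initial: |V|=8 |E|=6  E = 1-p->1 2-r->0 2-p->2 3-q->3 4-q->4 6-q->6
step 1: apply R0 at {0↦0, 1↦4, 2↦5}  → |V|=6 |E|=5  E = 1-p->1 2-r->0 2-p->2 3-q->3 6-q->6
step 2: apply R0 at {0↦0, 1↦6, 2↦7}  → |V|=4 |E|=4  E = 1-p->1 2-r->0 2-p->2 3-q->3
step 3: apply R1 at {0↦1, 1↦2}  → |V|=4 |E|=3  E = 1-p->1 2-r->0 3-q->3
step 4: apply R1 at {0↦2, 1↦1}  → |V|=4 |E|=2  E = 2-r->0 3-q->3
normal form: no rule applies after step 4
NF edges: [(2, 0, 'r'), (3, 3, 'q')]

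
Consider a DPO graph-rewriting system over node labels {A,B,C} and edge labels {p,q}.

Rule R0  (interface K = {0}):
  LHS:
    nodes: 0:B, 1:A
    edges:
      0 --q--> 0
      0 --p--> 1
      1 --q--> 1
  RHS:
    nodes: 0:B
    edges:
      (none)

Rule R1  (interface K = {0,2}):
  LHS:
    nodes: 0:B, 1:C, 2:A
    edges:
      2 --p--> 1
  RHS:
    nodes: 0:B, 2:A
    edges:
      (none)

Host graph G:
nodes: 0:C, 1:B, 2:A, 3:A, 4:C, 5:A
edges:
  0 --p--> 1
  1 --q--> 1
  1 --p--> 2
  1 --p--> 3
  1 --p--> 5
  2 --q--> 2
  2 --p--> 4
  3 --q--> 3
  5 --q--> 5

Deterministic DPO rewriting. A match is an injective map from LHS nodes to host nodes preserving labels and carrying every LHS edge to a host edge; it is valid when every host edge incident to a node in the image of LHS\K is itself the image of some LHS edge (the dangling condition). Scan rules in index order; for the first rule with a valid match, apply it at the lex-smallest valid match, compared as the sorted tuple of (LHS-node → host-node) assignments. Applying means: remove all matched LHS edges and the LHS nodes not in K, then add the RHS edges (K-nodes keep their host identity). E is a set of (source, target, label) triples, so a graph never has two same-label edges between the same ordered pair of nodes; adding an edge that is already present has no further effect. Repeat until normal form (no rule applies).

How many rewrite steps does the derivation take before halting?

start.  V:6 E:9  edges: 0-p->1 1-q->1 1-p->2 1-p->3 1-p->5 2-q->2 2-p->4 3-q->3 5-q->5
1. fire R0 via {0↦1, 1↦3}  →  V:5 E:6  edges: 0-p->1 1-p->2 1-p->5 2-q->2 2-p->4 5-q->5
2. fire R1 via {0↦1, 1↦4, 2↦2}  →  V:4 E:5  edges: 0-p->1 1-p->2 1-p->5 2-q->2 5-q->5
final graph: no rule applies after step 2

Answer: 2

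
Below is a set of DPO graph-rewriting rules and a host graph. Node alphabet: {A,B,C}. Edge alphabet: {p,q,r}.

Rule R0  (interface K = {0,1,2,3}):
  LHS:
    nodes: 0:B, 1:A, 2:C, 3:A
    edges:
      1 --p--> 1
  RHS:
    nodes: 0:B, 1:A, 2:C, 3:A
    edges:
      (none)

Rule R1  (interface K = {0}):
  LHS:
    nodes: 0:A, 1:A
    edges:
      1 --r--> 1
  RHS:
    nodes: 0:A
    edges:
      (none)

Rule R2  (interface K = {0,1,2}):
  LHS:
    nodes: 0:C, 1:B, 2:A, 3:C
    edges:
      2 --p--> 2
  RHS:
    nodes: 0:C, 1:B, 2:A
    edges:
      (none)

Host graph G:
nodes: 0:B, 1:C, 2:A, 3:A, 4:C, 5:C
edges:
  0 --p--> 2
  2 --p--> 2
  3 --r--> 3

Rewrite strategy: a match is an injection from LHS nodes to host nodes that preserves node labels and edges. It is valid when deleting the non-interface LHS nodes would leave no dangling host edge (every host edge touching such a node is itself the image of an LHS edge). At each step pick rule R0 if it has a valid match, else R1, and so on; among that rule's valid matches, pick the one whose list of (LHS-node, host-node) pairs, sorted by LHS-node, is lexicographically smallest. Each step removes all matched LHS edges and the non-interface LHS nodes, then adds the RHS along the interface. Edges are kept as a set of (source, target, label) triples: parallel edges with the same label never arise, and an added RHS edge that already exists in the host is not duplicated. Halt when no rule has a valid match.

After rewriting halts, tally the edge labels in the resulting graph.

[0] host  ⇒  6 nodes, 3 edges  {0-p->2 2-p->2 3-r->3}
[1] R0 @ {0↦0, 1↦2, 2↦1, 3↦3}  ⇒  6 nodes, 2 edges  {0-p->2 3-r->3}
[2] R1 @ {0↦2, 1↦3}  ⇒  5 nodes, 1 edges  {0-p->2}
normal form: no rule applies after step 2
NF edges: [(0, 2, 'p')]

Answer: p:1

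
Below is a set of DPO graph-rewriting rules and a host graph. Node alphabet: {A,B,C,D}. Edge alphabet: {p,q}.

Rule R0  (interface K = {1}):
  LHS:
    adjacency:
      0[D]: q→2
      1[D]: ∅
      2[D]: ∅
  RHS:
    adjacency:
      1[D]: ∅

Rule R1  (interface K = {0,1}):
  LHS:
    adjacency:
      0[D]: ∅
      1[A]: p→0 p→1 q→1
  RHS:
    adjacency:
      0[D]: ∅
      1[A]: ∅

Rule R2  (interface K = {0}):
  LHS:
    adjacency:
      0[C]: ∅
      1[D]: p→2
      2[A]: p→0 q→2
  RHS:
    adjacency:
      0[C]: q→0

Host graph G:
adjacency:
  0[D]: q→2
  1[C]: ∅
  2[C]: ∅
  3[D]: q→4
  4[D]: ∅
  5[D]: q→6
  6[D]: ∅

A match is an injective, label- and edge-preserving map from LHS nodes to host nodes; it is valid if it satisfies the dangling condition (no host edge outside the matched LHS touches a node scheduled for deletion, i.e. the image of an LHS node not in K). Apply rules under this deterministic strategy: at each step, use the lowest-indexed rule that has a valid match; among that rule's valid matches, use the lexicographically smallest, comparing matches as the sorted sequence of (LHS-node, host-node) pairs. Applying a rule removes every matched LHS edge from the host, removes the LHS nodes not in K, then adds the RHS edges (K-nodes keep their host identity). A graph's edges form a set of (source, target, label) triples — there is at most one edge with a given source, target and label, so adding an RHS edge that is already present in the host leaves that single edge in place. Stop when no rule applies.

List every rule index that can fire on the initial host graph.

Answer: [R0]

Derivation:
R0: 6 valid matches — {0↦3, 1↦0, 2↦4}, {0↦3, 1↦5, 2↦4}, {0↦3, 1↦6, 2↦4} (+3 more)
R1: no valid match — LHS pattern not found
R2: no valid match — LHS pattern not found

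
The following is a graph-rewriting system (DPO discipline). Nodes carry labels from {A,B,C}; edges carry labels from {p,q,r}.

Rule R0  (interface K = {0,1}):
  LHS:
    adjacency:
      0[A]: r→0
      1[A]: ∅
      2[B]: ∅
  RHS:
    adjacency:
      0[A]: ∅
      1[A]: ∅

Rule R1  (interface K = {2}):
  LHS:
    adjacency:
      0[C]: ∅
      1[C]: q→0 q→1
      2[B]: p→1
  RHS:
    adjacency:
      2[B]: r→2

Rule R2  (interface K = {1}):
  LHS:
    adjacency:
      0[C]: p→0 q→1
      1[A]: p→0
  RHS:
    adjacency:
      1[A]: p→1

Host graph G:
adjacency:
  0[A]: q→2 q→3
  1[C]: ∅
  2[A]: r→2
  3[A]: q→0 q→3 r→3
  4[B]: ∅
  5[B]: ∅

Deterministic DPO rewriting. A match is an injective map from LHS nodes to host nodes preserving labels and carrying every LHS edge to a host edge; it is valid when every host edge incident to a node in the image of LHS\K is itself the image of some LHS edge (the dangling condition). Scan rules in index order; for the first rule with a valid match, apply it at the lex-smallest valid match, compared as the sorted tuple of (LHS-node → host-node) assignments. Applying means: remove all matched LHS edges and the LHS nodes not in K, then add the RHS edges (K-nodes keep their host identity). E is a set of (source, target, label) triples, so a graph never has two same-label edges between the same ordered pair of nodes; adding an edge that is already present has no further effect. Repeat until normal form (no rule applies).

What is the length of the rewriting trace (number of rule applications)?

[0] host  ⇒  6 nodes, 6 edges  {0-q->2 0-q->3 2-r->2 3-q->0 3-q->3 3-r->3}
[1] R0 @ {0↦2, 1↦0, 2↦4}  ⇒  5 nodes, 5 edges  {0-q->2 0-q->3 3-q->0 3-q->3 3-r->3}
[2] R0 @ {0↦3, 1↦0, 2↦5}  ⇒  4 nodes, 4 edges  {0-q->2 0-q->3 3-q->0 3-q->3}
normal form: no rule applies after step 2

Answer: 2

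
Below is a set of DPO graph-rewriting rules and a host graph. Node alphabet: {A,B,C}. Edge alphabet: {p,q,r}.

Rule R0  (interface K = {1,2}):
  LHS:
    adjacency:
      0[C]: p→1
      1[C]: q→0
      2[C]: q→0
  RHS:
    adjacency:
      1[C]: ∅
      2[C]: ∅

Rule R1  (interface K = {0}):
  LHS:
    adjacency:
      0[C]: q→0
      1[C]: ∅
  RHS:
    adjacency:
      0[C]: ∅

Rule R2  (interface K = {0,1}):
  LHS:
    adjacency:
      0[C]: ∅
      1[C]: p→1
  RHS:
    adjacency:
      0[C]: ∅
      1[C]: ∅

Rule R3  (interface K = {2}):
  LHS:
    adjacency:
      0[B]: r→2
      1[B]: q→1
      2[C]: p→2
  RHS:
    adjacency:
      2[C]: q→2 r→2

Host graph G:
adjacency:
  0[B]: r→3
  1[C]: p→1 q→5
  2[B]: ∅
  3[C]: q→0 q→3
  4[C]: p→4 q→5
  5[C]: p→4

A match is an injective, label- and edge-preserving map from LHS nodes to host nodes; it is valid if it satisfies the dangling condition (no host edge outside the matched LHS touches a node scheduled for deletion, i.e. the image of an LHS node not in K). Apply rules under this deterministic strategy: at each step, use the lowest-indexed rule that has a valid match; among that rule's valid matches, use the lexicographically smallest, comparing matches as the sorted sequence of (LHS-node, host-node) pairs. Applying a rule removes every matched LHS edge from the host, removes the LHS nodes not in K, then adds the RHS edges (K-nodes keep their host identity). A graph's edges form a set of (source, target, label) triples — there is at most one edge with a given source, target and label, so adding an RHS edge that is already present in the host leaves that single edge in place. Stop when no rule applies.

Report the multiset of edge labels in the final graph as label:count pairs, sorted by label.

Answer: q:1 r:1

Rewrite trace:
[0] host  ⇒  6 nodes, 8 edges  {0-r->3 1-p->1 1-q->5 3-q->0 3-q->3 4-p->4 4-q->5 5-p->4}
[1] R0 @ {0↦5, 1↦4, 2↦1}  ⇒  5 nodes, 5 edges  {0-r->3 1-p->1 3-q->0 3-q->3 4-p->4}
[2] R2 @ {0↦1, 1↦4}  ⇒  5 nodes, 4 edges  {0-r->3 1-p->1 3-q->0 3-q->3}
[3] R1 @ {0↦3, 1↦4}  ⇒  4 nodes, 3 edges  {0-r->3 1-p->1 3-q->0}
[4] R2 @ {0↦3, 1↦1}  ⇒  4 nodes, 2 edges  {0-r->3 3-q->0}
final graph: no rule applies after step 4
NF edges: [(0, 3, 'r'), (3, 0, 'q')]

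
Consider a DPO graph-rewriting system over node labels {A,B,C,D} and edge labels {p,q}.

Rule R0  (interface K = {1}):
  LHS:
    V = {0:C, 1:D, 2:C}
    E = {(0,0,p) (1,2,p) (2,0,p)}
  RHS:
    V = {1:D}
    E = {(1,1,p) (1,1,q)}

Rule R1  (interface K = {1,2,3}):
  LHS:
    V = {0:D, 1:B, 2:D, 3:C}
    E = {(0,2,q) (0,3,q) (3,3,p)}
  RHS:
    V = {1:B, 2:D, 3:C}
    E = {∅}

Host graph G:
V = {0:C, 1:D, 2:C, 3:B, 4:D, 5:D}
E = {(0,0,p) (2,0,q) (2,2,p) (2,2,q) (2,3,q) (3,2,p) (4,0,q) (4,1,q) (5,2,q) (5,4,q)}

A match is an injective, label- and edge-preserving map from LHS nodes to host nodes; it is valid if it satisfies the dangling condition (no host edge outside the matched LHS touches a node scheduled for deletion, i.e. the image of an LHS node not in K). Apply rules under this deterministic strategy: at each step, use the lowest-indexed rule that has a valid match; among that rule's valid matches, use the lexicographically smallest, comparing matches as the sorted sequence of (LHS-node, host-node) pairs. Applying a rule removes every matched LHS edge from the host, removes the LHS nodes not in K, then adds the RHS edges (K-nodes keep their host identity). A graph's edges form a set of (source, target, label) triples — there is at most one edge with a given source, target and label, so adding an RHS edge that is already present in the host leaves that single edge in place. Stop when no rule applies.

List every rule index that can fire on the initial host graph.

R0: no valid match — LHS pattern not found
R1: 1 valid match — {0↦5, 1↦3, 2↦4, 3↦2}

Answer: [R1]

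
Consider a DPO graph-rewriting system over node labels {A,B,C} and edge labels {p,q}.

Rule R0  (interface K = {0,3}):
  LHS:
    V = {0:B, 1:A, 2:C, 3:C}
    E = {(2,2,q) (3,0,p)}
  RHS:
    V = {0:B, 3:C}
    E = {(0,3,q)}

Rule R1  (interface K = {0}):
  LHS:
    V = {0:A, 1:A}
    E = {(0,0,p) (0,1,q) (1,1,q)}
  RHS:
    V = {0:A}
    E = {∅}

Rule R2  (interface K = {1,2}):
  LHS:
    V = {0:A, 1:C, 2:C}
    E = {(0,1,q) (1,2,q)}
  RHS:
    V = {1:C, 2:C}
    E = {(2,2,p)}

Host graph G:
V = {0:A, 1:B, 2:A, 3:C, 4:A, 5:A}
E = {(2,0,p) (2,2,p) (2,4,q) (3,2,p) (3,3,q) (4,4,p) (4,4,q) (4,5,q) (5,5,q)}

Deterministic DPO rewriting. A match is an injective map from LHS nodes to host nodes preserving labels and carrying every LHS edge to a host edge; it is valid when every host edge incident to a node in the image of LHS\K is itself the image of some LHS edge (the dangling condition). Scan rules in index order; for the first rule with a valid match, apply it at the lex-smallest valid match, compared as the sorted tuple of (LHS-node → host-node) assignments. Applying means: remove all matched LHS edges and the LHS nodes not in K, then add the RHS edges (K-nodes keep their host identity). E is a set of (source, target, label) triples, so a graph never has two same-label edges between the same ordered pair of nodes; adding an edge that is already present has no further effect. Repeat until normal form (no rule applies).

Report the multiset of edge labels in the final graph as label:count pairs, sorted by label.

Answer: p:2 q:1

Derivation:
initial: |V|=6 |E|=9  E = 2-p->0 2-p->2 2-q->4 3-p->2 3-q->3 4-p->4 4-q->4 4-q->5 5-q->5
step 1: apply R1 at {0↦4, 1↦5}  → |V|=5 |E|=6  E = 2-p->0 2-p->2 2-q->4 3-p->2 3-q->3 4-q->4
step 2: apply R1 at {0↦2, 1↦4}  → |V|=4 |E|=3  E = 2-p->0 3-p->2 3-q->3
halt: no rule applies after step 2
NF edges: [(2, 0, 'p'), (3, 2, 'p'), (3, 3, 'q')]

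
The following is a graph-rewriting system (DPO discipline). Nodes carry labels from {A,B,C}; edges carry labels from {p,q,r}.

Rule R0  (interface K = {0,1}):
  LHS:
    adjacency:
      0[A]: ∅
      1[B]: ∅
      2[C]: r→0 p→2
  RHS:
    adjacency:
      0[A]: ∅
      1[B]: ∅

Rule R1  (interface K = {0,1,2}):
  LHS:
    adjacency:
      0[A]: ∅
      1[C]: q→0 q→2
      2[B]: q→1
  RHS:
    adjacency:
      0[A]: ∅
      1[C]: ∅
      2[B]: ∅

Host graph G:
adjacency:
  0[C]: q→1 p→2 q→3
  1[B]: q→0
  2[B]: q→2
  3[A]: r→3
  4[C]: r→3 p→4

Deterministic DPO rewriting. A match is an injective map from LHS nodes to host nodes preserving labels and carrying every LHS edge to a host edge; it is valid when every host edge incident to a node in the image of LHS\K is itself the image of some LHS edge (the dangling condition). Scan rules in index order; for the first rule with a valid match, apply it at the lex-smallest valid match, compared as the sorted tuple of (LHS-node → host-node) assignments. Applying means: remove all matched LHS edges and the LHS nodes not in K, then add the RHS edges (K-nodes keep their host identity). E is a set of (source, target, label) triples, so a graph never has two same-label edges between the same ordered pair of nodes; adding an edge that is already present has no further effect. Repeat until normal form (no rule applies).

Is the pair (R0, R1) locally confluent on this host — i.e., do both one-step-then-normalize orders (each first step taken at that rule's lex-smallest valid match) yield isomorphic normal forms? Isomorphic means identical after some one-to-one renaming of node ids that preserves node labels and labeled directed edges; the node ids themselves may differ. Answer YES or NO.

Answer: YES

Derivation:
branch R0-first: apply at {0↦3, 1↦1, 2↦4} → |E|=6, then 1 more step(s) → NF |V|=4 |E|=3 V={0:C, 1:B, 2:B, 3:A} E=0-p->2 2-q->2 3-r->3
branch R1-first: apply at {0↦3, 1↦0, 2↦1} → |E|=5, then 1 more step(s) → NF |V|=4 |E|=3 V={0:C, 1:B, 2:B, 3:A} E=0-p->2 2-q->2 3-r->3
graphs isomorphic (equal up to label-preserving node renaming)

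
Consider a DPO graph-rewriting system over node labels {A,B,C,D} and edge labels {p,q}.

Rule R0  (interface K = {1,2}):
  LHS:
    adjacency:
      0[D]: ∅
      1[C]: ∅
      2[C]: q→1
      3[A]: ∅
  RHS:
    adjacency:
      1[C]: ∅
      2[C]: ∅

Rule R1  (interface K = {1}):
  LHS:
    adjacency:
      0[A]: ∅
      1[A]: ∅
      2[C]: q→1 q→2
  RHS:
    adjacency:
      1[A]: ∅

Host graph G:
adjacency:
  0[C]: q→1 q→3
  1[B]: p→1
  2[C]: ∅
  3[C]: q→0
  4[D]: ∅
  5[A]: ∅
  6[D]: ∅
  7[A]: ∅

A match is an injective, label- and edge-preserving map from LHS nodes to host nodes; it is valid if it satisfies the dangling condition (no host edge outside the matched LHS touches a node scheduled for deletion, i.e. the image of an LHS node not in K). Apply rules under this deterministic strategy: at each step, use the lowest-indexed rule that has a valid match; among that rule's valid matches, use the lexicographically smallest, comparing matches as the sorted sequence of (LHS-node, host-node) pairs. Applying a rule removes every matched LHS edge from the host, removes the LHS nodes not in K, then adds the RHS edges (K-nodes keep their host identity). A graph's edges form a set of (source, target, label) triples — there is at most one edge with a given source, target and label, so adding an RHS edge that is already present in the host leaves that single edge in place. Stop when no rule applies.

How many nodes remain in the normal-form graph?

start.  V:8 E:4  edges: 0-q->1 0-q->3 1-p->1 3-q->0
1. fire R0 via {0↦4, 1↦0, 2↦3, 3↦5}  →  V:6 E:3  edges: 0-q->1 0-q->3 1-p->1
2. fire R0 via {0↦6, 1↦3, 2↦0, 3↦7}  →  V:4 E:2  edges: 0-q->1 1-p->1
final graph: no rule applies after step 2
NF nodes: {0:C, 1:B, 2:C, 3:C}

Answer: 4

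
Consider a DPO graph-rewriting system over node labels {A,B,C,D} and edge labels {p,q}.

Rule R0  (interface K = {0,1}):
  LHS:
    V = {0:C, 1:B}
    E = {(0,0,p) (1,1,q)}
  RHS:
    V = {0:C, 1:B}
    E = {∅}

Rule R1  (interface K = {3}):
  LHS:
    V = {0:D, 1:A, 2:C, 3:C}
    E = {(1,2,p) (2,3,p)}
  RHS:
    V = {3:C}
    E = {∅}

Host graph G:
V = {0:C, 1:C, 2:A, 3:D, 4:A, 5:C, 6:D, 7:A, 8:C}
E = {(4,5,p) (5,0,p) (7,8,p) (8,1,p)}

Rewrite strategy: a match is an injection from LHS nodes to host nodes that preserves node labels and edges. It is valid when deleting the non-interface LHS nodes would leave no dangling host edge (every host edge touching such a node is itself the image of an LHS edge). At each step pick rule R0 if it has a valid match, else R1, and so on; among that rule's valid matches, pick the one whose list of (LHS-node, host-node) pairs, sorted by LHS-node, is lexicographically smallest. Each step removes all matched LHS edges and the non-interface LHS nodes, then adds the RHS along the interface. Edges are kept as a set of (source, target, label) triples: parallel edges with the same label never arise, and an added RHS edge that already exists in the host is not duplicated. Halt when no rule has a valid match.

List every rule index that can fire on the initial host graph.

R0: no valid match — LHS pattern not found
R1: 4 valid matches — {0↦3, 1↦4, 2↦5, 3↦0}, {0↦3, 1↦7, 2↦8, 3↦1}, {0↦6, 1↦4, 2↦5, 3↦0} (+1 more)

Answer: [R1]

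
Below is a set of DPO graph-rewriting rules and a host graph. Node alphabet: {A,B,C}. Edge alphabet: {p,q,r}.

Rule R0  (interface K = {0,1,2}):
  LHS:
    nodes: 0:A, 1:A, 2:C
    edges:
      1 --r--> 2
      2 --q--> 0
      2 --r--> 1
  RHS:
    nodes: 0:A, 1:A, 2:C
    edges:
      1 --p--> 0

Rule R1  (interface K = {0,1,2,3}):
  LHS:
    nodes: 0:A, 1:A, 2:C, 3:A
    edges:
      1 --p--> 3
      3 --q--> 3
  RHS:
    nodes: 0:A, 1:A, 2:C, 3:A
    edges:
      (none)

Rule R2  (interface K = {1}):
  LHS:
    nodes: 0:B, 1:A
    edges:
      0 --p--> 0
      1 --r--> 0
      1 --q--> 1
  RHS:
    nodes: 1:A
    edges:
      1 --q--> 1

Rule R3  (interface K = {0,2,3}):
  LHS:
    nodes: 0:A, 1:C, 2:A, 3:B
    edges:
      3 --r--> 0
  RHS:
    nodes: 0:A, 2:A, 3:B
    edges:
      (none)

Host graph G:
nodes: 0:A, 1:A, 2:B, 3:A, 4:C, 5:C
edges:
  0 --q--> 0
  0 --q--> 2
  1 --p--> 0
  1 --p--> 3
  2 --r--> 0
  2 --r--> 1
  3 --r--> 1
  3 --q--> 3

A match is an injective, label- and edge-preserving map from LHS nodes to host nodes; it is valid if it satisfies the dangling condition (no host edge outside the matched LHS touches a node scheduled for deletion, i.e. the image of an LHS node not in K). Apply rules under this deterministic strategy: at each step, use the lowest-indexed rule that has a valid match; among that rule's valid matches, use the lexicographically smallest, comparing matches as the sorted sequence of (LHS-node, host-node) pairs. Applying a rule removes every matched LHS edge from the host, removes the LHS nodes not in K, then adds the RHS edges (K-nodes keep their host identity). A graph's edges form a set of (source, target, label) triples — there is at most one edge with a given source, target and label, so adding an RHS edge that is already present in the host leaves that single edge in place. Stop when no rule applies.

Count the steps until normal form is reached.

initial: |V|=6 |E|=8  E = 0-q->0 0-q->2 1-p->0 1-p->3 2-r->0 2-r->1 3-r->1 3-q->3
step 1: apply R1 at {0↦0, 1↦1, 2↦4, 3↦3}  → |V|=6 |E|=6  E = 0-q->0 0-q->2 1-p->0 2-r->0 2-r->1 3-r->1
step 2: apply R1 at {0↦3, 1↦1, 2↦4, 3↦0}  → |V|=6 |E|=4  E = 0-q->2 2-r->0 2-r->1 3-r->1
step 3: apply R3 at {0↦0, 1↦4, 2↦1, 3↦2}  → |V|=5 |E|=3  E = 0-q->2 2-r->1 3-r->1
step 4: apply R3 at {0↦1, 1↦5, 2↦0, 3↦2}  → |V|=4 |E|=2  E = 0-q->2 3-r->1
halt: no rule applies after step 4

Answer: 4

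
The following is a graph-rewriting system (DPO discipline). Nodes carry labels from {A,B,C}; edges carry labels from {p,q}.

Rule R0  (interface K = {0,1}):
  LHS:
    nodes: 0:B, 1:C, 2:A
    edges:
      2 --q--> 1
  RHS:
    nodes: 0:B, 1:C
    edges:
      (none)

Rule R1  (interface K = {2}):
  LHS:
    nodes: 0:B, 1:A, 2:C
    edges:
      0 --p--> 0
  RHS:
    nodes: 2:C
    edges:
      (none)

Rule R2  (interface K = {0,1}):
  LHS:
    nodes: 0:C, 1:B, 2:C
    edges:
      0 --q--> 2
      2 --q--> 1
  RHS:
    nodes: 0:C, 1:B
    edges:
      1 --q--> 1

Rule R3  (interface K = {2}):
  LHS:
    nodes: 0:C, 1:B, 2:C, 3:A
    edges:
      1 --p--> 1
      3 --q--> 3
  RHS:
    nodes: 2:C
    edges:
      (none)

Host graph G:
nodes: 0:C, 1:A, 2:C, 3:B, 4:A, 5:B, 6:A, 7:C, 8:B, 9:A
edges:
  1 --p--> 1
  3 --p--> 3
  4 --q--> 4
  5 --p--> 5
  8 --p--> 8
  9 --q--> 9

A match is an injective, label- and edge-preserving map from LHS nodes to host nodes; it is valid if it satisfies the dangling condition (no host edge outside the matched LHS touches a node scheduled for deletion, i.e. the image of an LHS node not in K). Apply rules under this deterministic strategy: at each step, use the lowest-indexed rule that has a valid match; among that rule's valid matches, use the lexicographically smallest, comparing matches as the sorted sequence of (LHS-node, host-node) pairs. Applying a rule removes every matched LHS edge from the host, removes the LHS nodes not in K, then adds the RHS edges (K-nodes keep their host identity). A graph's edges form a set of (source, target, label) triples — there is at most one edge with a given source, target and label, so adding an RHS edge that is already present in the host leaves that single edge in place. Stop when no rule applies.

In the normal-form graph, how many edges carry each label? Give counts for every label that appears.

start.  V:10 E:6  edges: 1-p->1 3-p->3 4-q->4 5-p->5 8-p->8 9-q->9
1. fire R1 via {0↦3, 1↦6, 2↦0}  →  V:8 E:5  edges: 1-p->1 4-q->4 5-p->5 8-p->8 9-q->9
2. fire R3 via {0↦0, 1↦5, 2↦2, 3↦4}  →  V:5 E:3  edges: 1-p->1 8-p->8 9-q->9
3. fire R3 via {0↦2, 1↦8, 2↦7, 3↦9}  →  V:2 E:1  edges: 1-p->1
final graph: no rule applies after step 3
NF edges: [(1, 1, 'p')]

Answer: p:1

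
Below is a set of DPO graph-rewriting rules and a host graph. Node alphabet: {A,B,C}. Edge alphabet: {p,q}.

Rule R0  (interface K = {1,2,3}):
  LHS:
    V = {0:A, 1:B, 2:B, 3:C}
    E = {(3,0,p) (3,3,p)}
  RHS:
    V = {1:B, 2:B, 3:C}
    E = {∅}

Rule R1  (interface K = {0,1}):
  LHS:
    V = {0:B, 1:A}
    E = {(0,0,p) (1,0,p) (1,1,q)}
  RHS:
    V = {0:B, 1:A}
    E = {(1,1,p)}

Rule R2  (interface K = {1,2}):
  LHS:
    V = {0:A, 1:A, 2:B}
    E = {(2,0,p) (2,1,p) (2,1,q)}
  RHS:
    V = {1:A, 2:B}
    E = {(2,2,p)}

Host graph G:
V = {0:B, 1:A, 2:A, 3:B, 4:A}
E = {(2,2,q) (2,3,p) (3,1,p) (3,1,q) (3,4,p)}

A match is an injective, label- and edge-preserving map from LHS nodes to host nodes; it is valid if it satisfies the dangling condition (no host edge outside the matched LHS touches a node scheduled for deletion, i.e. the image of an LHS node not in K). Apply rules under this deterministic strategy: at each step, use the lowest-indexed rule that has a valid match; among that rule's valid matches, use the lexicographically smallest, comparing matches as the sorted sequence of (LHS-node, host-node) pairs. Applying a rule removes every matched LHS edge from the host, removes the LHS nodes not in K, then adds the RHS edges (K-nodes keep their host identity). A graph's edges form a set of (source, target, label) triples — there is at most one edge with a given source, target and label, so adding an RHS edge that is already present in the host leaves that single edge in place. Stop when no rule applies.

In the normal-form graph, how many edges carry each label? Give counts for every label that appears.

start.  V:5 E:5  edges: 2-q->2 2-p->3 3-p->1 3-q->1 3-p->4
1. fire R2 via {0↦4, 1↦1, 2↦3}  →  V:4 E:3  edges: 2-q->2 2-p->3 3-p->3
2. fire R1 via {0↦3, 1↦2}  →  V:4 E:1  edges: 2-p->2
final graph: no rule applies after step 2
NF edges: [(2, 2, 'p')]

Answer: p:1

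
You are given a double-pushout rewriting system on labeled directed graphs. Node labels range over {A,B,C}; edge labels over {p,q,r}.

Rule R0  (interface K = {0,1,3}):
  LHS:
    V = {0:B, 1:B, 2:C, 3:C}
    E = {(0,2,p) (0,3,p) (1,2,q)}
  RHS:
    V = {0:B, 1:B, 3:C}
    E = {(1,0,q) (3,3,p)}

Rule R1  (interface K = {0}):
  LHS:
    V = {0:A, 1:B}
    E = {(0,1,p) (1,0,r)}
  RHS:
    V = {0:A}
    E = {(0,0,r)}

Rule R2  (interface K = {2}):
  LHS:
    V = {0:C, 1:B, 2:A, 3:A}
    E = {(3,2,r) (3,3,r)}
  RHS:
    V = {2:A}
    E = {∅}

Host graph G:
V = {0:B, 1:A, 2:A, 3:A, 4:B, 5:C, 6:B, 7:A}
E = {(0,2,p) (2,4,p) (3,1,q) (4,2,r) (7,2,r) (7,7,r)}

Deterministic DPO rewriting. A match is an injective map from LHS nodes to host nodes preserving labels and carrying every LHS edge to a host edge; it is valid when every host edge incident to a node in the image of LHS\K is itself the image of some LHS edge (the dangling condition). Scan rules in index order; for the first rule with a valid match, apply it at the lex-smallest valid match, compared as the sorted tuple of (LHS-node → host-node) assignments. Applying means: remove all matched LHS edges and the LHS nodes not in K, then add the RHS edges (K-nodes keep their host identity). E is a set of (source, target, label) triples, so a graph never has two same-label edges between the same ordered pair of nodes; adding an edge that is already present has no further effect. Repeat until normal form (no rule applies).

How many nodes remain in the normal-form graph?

Answer: 4

Derivation:
start.  V:8 E:6  edges: 0-p->2 2-p->4 3-q->1 4-r->2 7-r->2 7-r->7
1. fire R1 via {0↦2, 1↦4}  →  V:7 E:5  edges: 0-p->2 2-r->2 3-q->1 7-r->2 7-r->7
2. fire R2 via {0↦5, 1↦6, 2↦2, 3↦7}  →  V:4 E:3  edges: 0-p->2 2-r->2 3-q->1
final graph: no rule applies after step 2
NF nodes: {0:B, 1:A, 2:A, 3:A}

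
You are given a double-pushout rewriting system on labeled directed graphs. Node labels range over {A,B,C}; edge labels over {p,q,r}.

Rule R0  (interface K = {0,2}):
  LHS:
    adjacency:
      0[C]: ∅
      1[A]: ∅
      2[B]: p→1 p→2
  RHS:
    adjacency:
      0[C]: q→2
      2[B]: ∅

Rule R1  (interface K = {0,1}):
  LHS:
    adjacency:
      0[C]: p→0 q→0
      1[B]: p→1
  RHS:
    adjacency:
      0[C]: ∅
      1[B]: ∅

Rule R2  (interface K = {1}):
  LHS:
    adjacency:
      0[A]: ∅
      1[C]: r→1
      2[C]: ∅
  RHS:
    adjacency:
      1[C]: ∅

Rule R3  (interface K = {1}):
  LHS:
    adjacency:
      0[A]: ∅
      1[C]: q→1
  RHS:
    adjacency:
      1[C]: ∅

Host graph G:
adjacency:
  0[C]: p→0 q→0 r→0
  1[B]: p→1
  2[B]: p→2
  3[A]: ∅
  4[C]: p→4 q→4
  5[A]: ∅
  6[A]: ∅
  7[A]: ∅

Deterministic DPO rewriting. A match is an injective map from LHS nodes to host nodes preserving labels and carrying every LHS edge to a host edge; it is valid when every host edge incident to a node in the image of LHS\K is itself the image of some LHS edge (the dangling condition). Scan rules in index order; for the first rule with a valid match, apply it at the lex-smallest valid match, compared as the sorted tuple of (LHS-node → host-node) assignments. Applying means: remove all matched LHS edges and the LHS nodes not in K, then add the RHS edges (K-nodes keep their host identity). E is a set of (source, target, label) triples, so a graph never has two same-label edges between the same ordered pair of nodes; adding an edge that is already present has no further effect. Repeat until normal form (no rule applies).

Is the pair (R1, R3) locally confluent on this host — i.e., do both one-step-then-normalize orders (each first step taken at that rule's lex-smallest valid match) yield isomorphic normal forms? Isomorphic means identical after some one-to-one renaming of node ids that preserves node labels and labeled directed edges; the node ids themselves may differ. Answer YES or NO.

branch R1-first: apply at {0↦0, 1↦1} → |E|=4, then 2 more step(s) → NF |V|=6 |E|=0 V={0:C, 1:B, 2:B, 5:A, 6:A, 7:A} E=∅
branch R3-first: apply at {0↦3, 1↦0} → |E|=6, then 2 more step(s) → NF |V|=5 |E|=2 V={0:C, 1:B, 2:B, 6:A, 7:A} E=0-p->0 2-p->2
graphs not isomorphic

Answer: NO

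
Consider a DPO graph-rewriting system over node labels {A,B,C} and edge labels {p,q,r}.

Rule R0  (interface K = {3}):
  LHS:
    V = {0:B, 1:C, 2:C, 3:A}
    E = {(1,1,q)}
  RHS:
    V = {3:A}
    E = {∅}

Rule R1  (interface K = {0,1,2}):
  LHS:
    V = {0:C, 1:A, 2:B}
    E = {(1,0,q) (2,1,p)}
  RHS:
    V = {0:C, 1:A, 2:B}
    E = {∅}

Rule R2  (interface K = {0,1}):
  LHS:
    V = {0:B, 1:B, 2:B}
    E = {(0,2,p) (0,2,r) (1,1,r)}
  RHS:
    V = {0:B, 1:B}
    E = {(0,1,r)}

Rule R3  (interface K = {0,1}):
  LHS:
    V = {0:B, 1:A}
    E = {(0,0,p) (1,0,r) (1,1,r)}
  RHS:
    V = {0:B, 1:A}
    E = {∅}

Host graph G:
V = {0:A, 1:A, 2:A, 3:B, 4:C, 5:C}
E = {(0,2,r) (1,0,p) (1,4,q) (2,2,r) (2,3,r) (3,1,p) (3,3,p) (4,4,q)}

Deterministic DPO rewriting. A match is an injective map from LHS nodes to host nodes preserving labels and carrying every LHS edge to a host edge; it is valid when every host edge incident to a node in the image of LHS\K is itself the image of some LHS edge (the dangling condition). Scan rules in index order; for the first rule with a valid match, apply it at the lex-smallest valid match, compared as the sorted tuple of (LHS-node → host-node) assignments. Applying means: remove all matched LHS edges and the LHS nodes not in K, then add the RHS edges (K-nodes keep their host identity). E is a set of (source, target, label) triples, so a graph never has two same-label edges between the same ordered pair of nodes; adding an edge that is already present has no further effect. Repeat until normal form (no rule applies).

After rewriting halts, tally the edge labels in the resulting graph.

initial: |V|=6 |E|=8  E = 0-r->2 1-p->0 1-q->4 2-r->2 2-r->3 3-p->1 3-p->3 4-q->4
step 1: apply R1 at {0↦4, 1↦1, 2↦3}  → |V|=6 |E|=6  E = 0-r->2 1-p->0 2-r->2 2-r->3 3-p->3 4-q->4
step 2: apply R3 at {0↦3, 1↦2}  → |V|=6 |E|=3  E = 0-r->2 1-p->0 4-q->4
step 3: apply R0 at {0↦3, 1↦4, 2↦5, 3↦0}  → |V|=3 |E|=2  E = 0-r->2 1-p->0
final graph: no rule applies after step 3
NF edges: [(0, 2, 'r'), (1, 0, 'p')]

Answer: p:1 r:1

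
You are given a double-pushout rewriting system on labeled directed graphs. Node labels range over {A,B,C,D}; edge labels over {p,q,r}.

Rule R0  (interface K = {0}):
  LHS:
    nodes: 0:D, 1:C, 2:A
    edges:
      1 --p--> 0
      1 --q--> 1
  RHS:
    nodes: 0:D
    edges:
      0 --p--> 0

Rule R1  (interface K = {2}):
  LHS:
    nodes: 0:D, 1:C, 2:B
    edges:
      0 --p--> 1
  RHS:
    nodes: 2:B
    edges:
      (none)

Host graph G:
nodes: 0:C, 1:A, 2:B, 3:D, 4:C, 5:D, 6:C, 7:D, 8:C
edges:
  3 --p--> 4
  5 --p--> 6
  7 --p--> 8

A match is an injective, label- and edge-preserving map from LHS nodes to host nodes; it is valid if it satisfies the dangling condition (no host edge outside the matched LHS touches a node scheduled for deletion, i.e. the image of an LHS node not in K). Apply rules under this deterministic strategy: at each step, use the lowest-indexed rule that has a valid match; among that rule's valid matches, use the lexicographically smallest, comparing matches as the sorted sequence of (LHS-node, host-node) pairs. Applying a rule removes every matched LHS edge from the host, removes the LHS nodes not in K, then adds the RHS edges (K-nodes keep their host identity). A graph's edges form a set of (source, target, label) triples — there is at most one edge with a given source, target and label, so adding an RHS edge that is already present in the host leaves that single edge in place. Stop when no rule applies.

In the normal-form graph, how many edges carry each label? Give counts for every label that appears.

Answer: (no edges)

Rewrite trace:
start.  V:9 E:3  edges: 3-p->4 5-p->6 7-p->8
1. fire R1 via {0↦3, 1↦4, 2↦2}  →  V:7 E:2  edges: 5-p->6 7-p->8
2. fire R1 via {0↦5, 1↦6, 2↦2}  →  V:5 E:1  edges: 7-p->8
3. fire R1 via {0↦7, 1↦8, 2↦2}  →  V:3 E:0  edges: ∅
halt: no rule applies after step 3
NF edges: []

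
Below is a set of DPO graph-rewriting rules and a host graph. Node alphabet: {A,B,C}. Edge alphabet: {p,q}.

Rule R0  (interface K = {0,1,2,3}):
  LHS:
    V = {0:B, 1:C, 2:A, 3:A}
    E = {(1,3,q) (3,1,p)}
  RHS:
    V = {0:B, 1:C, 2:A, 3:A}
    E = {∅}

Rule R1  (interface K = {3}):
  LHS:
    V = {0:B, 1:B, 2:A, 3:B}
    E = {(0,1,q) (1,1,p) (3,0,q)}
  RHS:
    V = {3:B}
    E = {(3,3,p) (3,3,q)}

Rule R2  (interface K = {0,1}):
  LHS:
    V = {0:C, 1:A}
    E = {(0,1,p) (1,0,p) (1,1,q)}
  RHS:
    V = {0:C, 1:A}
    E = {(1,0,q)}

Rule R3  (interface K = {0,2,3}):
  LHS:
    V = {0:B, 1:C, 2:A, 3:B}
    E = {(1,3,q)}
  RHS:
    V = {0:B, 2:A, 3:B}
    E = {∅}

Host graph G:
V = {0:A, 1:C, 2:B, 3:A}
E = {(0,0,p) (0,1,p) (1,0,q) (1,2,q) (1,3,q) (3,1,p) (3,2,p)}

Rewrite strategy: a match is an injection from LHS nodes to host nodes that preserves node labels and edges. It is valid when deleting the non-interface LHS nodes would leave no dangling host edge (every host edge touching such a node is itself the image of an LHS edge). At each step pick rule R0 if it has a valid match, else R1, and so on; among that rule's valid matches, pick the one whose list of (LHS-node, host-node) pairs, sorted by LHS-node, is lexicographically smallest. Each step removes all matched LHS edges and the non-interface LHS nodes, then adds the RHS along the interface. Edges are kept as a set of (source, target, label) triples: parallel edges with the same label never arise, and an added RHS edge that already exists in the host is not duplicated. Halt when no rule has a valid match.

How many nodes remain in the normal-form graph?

Answer: 4

Derivation:
start.  V:4 E:7  edges: 0-p->0 0-p->1 1-q->0 1-q->2 1-q->3 3-p->1 3-p->2
1. fire R0 via {0↦2, 1↦1, 2↦0, 3↦3}  →  V:4 E:5  edges: 0-p->0 0-p->1 1-q->0 1-q->2 3-p->2
2. fire R0 via {0↦2, 1↦1, 2↦3, 3↦0}  →  V:4 E:3  edges: 0-p->0 1-q->2 3-p->2
halt: no rule applies after step 2
NF nodes: {0:A, 1:C, 2:B, 3:A}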